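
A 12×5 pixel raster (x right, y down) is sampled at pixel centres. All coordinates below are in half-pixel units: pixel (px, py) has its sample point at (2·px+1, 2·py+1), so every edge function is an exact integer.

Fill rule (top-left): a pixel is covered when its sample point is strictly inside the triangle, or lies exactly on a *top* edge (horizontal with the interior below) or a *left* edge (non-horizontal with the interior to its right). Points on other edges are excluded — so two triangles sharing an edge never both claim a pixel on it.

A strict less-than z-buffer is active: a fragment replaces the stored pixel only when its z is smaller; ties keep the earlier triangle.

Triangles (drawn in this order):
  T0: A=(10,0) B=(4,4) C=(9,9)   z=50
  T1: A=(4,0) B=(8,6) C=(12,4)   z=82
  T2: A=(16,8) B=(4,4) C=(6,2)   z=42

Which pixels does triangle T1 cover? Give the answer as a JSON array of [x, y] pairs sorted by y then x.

T0:
  2·area = 50  (B↔C swapped to make it positive)
  edge (10, 0)→(9, 9): d=(-1,9) right/bottom  bias=-1
  edge (9, 9)→(4, 4): d=(-5,-5) top-left  bias=+0
  edge (4, 4)→(10, 0): d=(6,-4) top-left  bias=+0
    (0,0)@(1, 1): e=[80,0,-30] → ·  [on edge]
    (4,0)@(9, 1): e=[8,40,2] → #
    (5,0)@(11, 1): e=[-10,50,10] → ·
    (1,1)@(3, 3): e=[60,0,-10] → ·  [on edge]
    (3,1)@(7, 3): e=[24,20,6] → #
    (5,1)@(11, 3): e=[-12,40,22] → ·
    (2,2)@(5, 5): e=[40,0,10] → #  [on edge]
    (5,2)@(11, 5): e=[-14,30,34] → ·
    (2,3)@(5, 7): e=[38,-10,22] → ·
    (3,3)@(7, 7): e=[20,0,30] → #  [on edge]
    (5,3)@(11, 7): e=[-16,20,46] → ·
    (3,4)@(7, 9): e=[18,-10,42] → ·
    (4,4)@(9, 9): e=[0,0,50] → ·  [on edge]
  covered (8 px):
    · · · · # · · · · · · ·
    · · · # # · · · · · · ·
    · · # # # · · · · · · ·
    · · · # # · · · · · · ·
    · · · · · · · · · · · ·
T1:
  2·area = 32  (B↔C swapped to make it positive)
  edge (4, 0)→(12, 4): d=(8,4) right/bottom  bias=-1
  edge (12, 4)→(8, 6): d=(-4,2) right/bottom  bias=-1
  edge (8, 6)→(4, 0): d=(-4,-6) top-left  bias=+0
    (2,0)@(5, 1): e=[4,26,2] → #
    (3,0)@(7, 1): e=[-4,22,14] → ·
    (2,1)@(5, 3): e=[20,18,-6] → ·
    (3,1)@(7, 3): e=[12,14,6] → #
    (4,1)@(9, 3): e=[4,10,18] → #
    (5,1)@(11, 3): e=[-4,6,30] → ·
    (3,2)@(7, 5): e=[28,6,-2] → ·
    (4,2)@(9, 5): e=[20,2,10] → #
    (5,2)@(11, 5): e=[12,-2,22] → ·
    (4,3)@(9, 7): e=[36,-6,2] → ·
  covered (4 px):
    · · # · · · · · · · · ·
    · · · # # · · · · · · ·
    · · · · # · · · · · · ·
    · · · · · · · · · · · ·
    · · · · · · · · · · · ·
T2:
  2·area = 32
  edge (16, 8)→(4, 4): d=(-12,-4) top-left  bias=+0
  edge (4, 4)→(6, 2): d=(2,-2) top-left  bias=+0
  edge (6, 2)→(16, 8): d=(10,6) right/bottom  bias=-1
    (3,0)@(7, 1): e=[48,0,-16] → ·  [on edge]
    (0,1)@(1, 3): e=[0,-8,40] → ·  [on edge]
    (2,1)@(5, 3): e=[16,0,16] → #  [on edge]
    (3,1)@(7, 3): e=[24,4,4] → #
    (4,1)@(9, 3): e=[32,8,-8] → ·
    (1,2)@(3, 5): e=[-16,0,48] → ·  [on edge]
    (2,2)@(5, 5): e=[-8,4,36] → ·
    (3,2)@(7, 5): e=[0,8,24] → #  [on edge]
    (4,2)@(9, 5): e=[8,12,12] → #
    (5,2)@(11, 5): e=[16,16,0] → ·  [on edge]
    (0,3)@(1, 7): e=[-48,0,80] → ·  [on edge]
    (3,3)@(7, 7): e=[-24,12,44] → ·
    (6,3)@(13, 7): e=[0,24,8] → #  [on edge]
    (9,4)@(19, 9): e=[0,40,-8] → ·  [on edge]
  covered (5 px):
    · · · · · · · · · · · ·
    · · # # · · · · · · · ·
    · · · # # · · · · · · ·
    · · · · · · # · · · · ·
    · · · · · · · · · · · ·

Answer: [[2,0],[3,1],[4,1],[4,2]]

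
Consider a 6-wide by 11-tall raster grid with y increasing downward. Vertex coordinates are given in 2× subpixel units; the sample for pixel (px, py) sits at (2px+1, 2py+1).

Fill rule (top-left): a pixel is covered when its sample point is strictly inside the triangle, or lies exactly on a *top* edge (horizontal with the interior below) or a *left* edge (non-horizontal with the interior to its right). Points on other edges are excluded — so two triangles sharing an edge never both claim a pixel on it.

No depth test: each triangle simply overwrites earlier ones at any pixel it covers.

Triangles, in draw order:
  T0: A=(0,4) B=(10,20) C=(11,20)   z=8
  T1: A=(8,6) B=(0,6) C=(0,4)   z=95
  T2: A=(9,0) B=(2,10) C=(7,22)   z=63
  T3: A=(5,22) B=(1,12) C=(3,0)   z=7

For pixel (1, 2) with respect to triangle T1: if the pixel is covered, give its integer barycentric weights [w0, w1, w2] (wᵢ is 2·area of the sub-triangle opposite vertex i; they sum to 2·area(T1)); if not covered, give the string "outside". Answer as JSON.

T0:
  2·area = 16  (B↔C swapped to make it positive)
  edge (0, 4)→(11, 20): d=(11,16) right/bottom  bias=-1
  edge (11, 20)→(10, 20): d=(-1,0) right/bottom  bias=-1
  edge (10, 20)→(0, 4): d=(-10,-16) top-left  bias=+0
    (3,7)@(7, 15): e=[9,5,2] → X
    (4,7)@(9, 15): e=[-23,5,34] → .
    (3,8)@(7, 17): e=[31,3,-18] → .
  covered (1 px):
    . . . . . .
    . . . . . .
    . . . . . .
    . . . . . .
    . . . . . .
    . . . . . .
    . . . . . .
    . . . X . .
    . . . . . .
    . . . . . .
    . . . . . .
T1:
  2·area = 16
  edge (8, 6)→(0, 6): d=(-8,0) right/bottom  bias=-1
  edge (0, 6)→(0, 4): d=(0,-2) top-left  bias=+0
  edge (0, 4)→(8, 6): d=(8,2) right/bottom  bias=-1
    (0,2)@(1, 5): e=[8,2,6] → X
    (1,2)@(3, 5): e=[8,6,2] → X
    (2,2)@(5, 5): e=[8,10,-2] → .
    (0,3)@(1, 7): e=[-8,2,22] → .
    (1,3)@(3, 7): e=[-8,6,18] → .
  covered (2 px):
    . . . . . .
    . . . . . .
    X X . . . .
    . . . . . .
    . . . . . .
    . . . . . .
    . . . . . .
    . . . . . .
    . . . . . .
    . . . . . .
    . . . . . .
T2:
  2·area = 134  (B↔C swapped to make it positive)
  edge (9, 0)→(7, 22): d=(-2,22) right/bottom  bias=-1
  edge (7, 22)→(2, 10): d=(-5,-12) top-left  bias=+0
  edge (2, 10)→(9, 0): d=(7,-10) top-left  bias=+0
    (3,1)@(7, 3): e=[38,95,1] → X
    (4,1)@(9, 3): e=[-6,119,21] → .
    (3,2)@(7, 5): e=[34,85,15] → X
    (4,2)@(9, 5): e=[-10,109,35] → .
    (2,3)@(5, 7): e=[74,51,9] → X
    (4,3)@(9, 7): e=[-14,99,49] → .
    (1,4)@(3, 9): e=[114,17,3] → X
    (4,4)@(9, 9): e=[-18,89,63] → .
    (1,5)@(3, 11): e=[110,7,17] → X
    (4,5)@(9, 11): e=[-22,79,77] → .
    (1,6)@(3, 13): e=[106,-3,31] → .
    (2,6)@(5, 13): e=[62,21,51] → X
  covered (18 px):
    . . . . . .
    . . . X . .
    . . . X . .
    . . X X . .
    . X X X . .
    . X X X . .
    . . X X . .
    . . X X . .
    . . X X . .
    . . . X . .
    . . . X . .
T3:
  2·area = 68
  edge (5, 22)→(1, 12): d=(-4,-10) top-left  bias=+0
  edge (1, 12)→(3, 0): d=(2,-12) top-left  bias=+0
  edge (3, 0)→(5, 22): d=(2,22) right/bottom  bias=-1
    (1,0)@(3, 1): e=[64,2,2] → X
    (2,0)@(5, 1): e=[84,26,-42] → .
    (1,1)@(3, 3): e=[56,6,6] → X
    (2,1)@(5, 3): e=[76,30,-38] → .
    (1,2)@(3, 5): e=[48,10,10] → X
    (2,2)@(5, 5): e=[68,34,-34] → .
    (1,3)@(3, 7): e=[40,14,14] → X
    (2,3)@(5, 7): e=[60,38,-30] → .
    (1,4)@(3, 9): e=[32,18,18] → X
    (2,4)@(5, 9): e=[52,42,-26] → .
    (1,5)@(3, 11): e=[24,22,22] → X
    (2,5)@(5, 11): e=[44,46,-22] → .
    (1,8)@(3, 17): e=[0,34,34] → X  [on edge]
  covered (9 px):
    . X . . . .
    . X . . . .
    . X . . . .
    . X . . . .
    . X . . . .
    . X . . . .
    . X . . . .
    . X . . . .
    . X . . . .
    . . . . . .
    . . . . . .

Result: [6,2,8]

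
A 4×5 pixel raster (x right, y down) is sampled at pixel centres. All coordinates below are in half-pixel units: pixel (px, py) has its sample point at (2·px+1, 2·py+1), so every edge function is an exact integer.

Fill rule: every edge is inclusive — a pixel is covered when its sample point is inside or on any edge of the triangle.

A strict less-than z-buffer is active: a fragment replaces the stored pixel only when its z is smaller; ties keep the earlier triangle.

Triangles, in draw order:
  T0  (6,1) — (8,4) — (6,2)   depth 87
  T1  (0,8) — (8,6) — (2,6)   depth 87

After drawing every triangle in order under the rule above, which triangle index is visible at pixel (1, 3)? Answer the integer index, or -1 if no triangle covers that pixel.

T0:
  2·area = 2
  edge (6, 1)→(8, 4): d=(2,3) inclusive
  edge (8, 4)→(6, 2): d=(-2,-2) inclusive
  edge (6, 2)→(6, 1): d=(0,-1) inclusive
    (2,0)@(5, 1): e=[3,0,-1] → .  [on edge]
    (3,1)@(7, 3): e=[1,0,1] → X  [on edge]
    (3,2)@(7, 5): e=[5,-4,1] → .
  covered (1 px):
    . . . .
    . . . X
    . . . .
    . . . .
    . . . .
T1:
  2·area = 12  (B↔C swapped to make it positive)
  edge (0, 8)→(2, 6): d=(2,-2) inclusive
  edge (2, 6)→(8, 6): d=(6,0) inclusive
  edge (8, 6)→(0, 8): d=(-8,2) inclusive
    (3,0)@(7, 1): e=[0,-30,42] → .  [on edge]
    (2,1)@(5, 3): e=[0,-18,30] → .  [on edge]
    (1,2)@(3, 5): e=[0,-6,18] → .  [on edge]
    (0,3)@(1, 7): e=[0,6,6] → X  [on edge]
    (1,3)@(3, 7): e=[4,6,2] → X
    (2,3)@(5, 7): e=[8,6,-2] → .
    (0,4)@(1, 9): e=[4,18,-10] → .
    (1,4)@(3, 9): e=[8,18,-14] → .
  covered (2 px):
    . . . .
    . . . .
    . . . .
    X X . .
    . . . .

Z-buffer (winner per pixel, '.' = empty):
  . . . .
  . . . 0
  . . . .
  1 1 . .
  . . . .

Final: 1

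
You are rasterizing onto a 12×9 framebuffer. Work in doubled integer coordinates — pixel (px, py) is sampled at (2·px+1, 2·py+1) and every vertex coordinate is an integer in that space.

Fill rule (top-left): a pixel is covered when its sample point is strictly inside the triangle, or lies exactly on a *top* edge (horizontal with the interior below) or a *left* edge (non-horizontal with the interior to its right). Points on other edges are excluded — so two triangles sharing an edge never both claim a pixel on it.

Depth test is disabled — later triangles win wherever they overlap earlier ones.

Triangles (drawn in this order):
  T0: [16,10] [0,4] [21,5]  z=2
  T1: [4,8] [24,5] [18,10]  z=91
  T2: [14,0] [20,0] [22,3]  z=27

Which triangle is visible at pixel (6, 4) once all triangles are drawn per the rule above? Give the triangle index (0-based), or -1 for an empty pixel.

T0:
  2·area = 110
  edge (16, 10)→(0, 4): d=(-16,-6) top-left  bias=+0
  edge (0, 4)→(21, 5): d=(21,1) right/bottom  bias=-1
  edge (21, 5)→(16, 10): d=(-5,5) right/bottom  bias=-1
    (11,1)@(23, 3): e=[154,-44,0] → ·  [on edge]
    (1,2)@(3, 5): e=[2,18,90] → █
    (2,2)@(5, 5): e=[14,16,80] → █
    (3,2)@(7, 5): e=[26,14,70] → █
    (4,2)@(9, 5): e=[38,12,60] → █
    (5,2)@(11, 5): e=[50,10,50] → █
    (6,2)@(13, 5): e=[62,8,40] → █
    (7,2)@(15, 5): e=[74,6,30] → █
    (8,2)@(17, 5): e=[86,4,20] → █
    (9,2)@(19, 5): e=[98,2,10] → █
    (10,2)@(21, 5): e=[110,0,0] → ·  [on edge]
    (1,3)@(3, 7): e=[-30,60,80] → ·
    (9,3)@(19, 7): e=[66,44,0] → ·  [on edge]
    (8,4)@(17, 9): e=[22,88,0] → ·  [on edge]
    (7,5)@(15, 11): e=[-22,132,0] → ·  [on edge]
    (6,6)@(13, 13): e=[-66,176,0] → ·  [on edge]
    (5,7)@(11, 15): e=[-110,220,0] → ·  [on edge]
    (4,8)@(9, 17): e=[-154,264,0] → ·  [on edge]
  covered (15 px):
    · · · · · · · · · · · ·
    · · · · · · · · · · · ·
    · █ █ █ █ █ █ █ █ █ · ·
    · · · · █ █ █ █ █ · · ·
    · · · · · · · █ · · · ·
    · · · · · · · · · · · ·
    · · · · · · · · · · · ·
    · · · · · · · · · · · ·
    · · · · · · · · · · · ·
T1:
  2·area = 82
  edge (4, 8)→(24, 5): d=(20,-3) top-left  bias=+0
  edge (24, 5)→(18, 10): d=(-6,5) right/bottom  bias=-1
  edge (18, 10)→(4, 8): d=(-14,-2) top-left  bias=+0
    (5,3)@(11, 7): e=[1,53,28] → █
    (6,3)@(13, 7): e=[7,43,32] → █
    (7,3)@(15, 7): e=[13,33,36] → █
    (8,3)@(17, 7): e=[19,23,40] → █
    (9,3)@(19, 7): e=[25,13,44] → █
    (10,3)@(21, 7): e=[31,3,48] → █
    (11,3)@(23, 7): e=[37,-7,52] → ·
    (5,4)@(11, 9): e=[41,41,0] → █  [on edge]
    (10,4)@(21, 9): e=[71,-9,20] → ·
    (5,5)@(11, 11): e=[81,29,-28] → ·
    (6,5)@(13, 11): e=[87,19,-24] → ·
    (7,5)@(15, 11): e=[93,9,-20] → ·
  covered (11 px):
    · · · · · · · · · · · ·
    · · · · · · · · · · · ·
    · · · · · · · · · · · ·
    · · · · · █ █ █ █ █ █ ·
    · · · · · █ █ █ █ █ · ·
    · · · · · · · · · · · ·
    · · · · · · · · · · · ·
    · · · · · · · · · · · ·
    · · · · · · · · · · · ·
T2:
  2·area = 18
  edge (14, 0)→(20, 0): d=(6,0) top-left  bias=+0
  edge (20, 0)→(22, 3): d=(2,3) right/bottom  bias=-1
  edge (22, 3)→(14, 0): d=(-8,-3) top-left  bias=+0
    (8,0)@(17, 1): e=[6,11,1] → █
    (9,0)@(19, 1): e=[6,5,7] → █
    (10,0)@(21, 1): e=[6,-1,13] → ·
    (8,1)@(17, 3): e=[18,15,-15] → ·
    (9,1)@(19, 3): e=[18,9,-9] → ·
  covered (2 px):
    · · · · · · · · █ █ · ·
    · · · · · · · · · · · ·
    · · · · · · · · · · · ·
    · · · · · · · · · · · ·
    · · · · · · · · · · · ·
    · · · · · · · · · · · ·
    · · · · · · · · · · · ·
    · · · · · · · · · · · ·
    · · · · · · · · · · · ·

Z-buffer (winner per pixel, '.' = empty):
  . . . . . . . . 2 2 . .
  . . . . . . . . . . . .
  . 0 0 0 0 0 0 0 0 0 . .
  . . . . 0 1 1 1 1 1 1 .
  . . . . . 1 1 1 1 1 . .
  . . . . . . . . . . . .
  . . . . . . . . . . . .
  . . . . . . . . . . . .
  . . . . . . . . . . . .

Answer: 1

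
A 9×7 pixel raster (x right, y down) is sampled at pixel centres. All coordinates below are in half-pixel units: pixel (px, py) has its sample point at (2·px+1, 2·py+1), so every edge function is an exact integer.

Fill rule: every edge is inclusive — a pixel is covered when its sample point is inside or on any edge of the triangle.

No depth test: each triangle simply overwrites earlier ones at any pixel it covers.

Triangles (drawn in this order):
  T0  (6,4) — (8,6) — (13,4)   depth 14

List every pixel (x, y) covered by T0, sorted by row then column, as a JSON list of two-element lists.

T0:
  2·area = 14  (B↔C swapped to make it positive)
  edge (6, 4)→(13, 4): d=(7,0) inclusive
  edge (13, 4)→(8, 6): d=(-5,2) inclusive
  edge (8, 6)→(6, 4): d=(-2,-2) inclusive
    (1,0)@(3, 1): e=[-21,35,0] → ·  [on edge]
    (2,1)@(5, 3): e=[-7,21,0] → ·  [on edge]
    (3,2)@(7, 5): e=[7,7,0] → █  [on edge]
    (4,2)@(9, 5): e=[7,3,4] → █
    (5,2)@(11, 5): e=[7,-1,8] → ·
    (3,3)@(7, 7): e=[21,-3,-4] → ·
    (4,3)@(9, 7): e=[21,-7,0] → ·  [on edge]
    (5,4)@(11, 9): e=[35,-21,0] → ·  [on edge]
    (6,5)@(13, 11): e=[49,-35,0] → ·  [on edge]
    (7,6)@(15, 13): e=[63,-49,0] → ·  [on edge]
  covered (2 px):
    · · · · · · · · ·
    · · · · · · · · ·
    · · · █ █ · · · ·
    · · · · · · · · ·
    · · · · · · · · ·
    · · · · · · · · ·
    · · · · · · · · ·

Answer: [[3,2],[4,2]]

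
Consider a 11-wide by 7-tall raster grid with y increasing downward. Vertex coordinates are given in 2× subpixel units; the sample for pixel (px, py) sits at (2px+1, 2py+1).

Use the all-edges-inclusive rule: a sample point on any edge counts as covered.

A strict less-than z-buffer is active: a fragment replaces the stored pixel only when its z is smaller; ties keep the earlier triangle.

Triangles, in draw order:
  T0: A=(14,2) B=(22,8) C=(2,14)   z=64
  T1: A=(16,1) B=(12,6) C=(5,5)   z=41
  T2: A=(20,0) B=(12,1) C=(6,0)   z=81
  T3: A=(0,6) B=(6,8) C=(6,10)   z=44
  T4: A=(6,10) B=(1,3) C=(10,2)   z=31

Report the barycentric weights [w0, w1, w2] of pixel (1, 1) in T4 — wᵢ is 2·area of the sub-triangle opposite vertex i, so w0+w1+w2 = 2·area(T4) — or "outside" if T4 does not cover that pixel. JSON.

T0:
  2·area = 168
  edge (14, 2)→(22, 8): d=(8,6) inclusive
  edge (22, 8)→(2, 14): d=(-20,6) inclusive
  edge (2, 14)→(14, 2): d=(12,-12) inclusive
    (7,0)@(15, 1): e=[-14,182,0] → .  [on edge]
    (6,1)@(13, 3): e=[14,154,0] → X  [on edge]
    (7,1)@(15, 3): e=[2,142,24] → X
    (8,1)@(17, 3): e=[-10,130,48] → .
    (5,2)@(11, 5): e=[42,126,0] → X  [on edge]
    (8,2)@(17, 5): e=[6,90,72] → X
    (9,2)@(19, 5): e=[-6,78,96] → .
    (4,3)@(9, 7): e=[70,98,0] → X  [on edge]
    (9,3)@(19, 7): e=[10,38,120] → X
    (10,3)@(21, 7): e=[-2,26,144] → .
    (3,4)@(7, 9): e=[98,70,0] → X  [on edge]
    (9,4)@(19, 9): e=[26,-2,144] → .
    (2,5)@(5, 11): e=[126,42,0] → X  [on edge]
    (1,6)@(3, 13): e=[154,14,0] → X  [on edge]
  covered (24 px):
    . . . . . . . . . . .
    . . . . . . X X . . .
    . . . . . X X X X . .
    . . . . X X X X X X .
    . . . X X X X X X . .
    . . X X X X . . . . .
    . X X . . . . . . . .
T1:
  2·area = 39
  edge (16, 1)→(12, 6): d=(-4,5) inclusive
  edge (12, 6)→(5, 5): d=(-7,-1) inclusive
  edge (5, 5)→(16, 1): d=(11,-4) inclusive
    (5,1)@(11, 3): e=[17,20,2] → X
    (6,1)@(13, 3): e=[7,22,10] → X
    (7,1)@(15, 3): e=[-3,24,18] → .
    (2,2)@(5, 5): e=[39,0,0] → X  [on edge]
    (3,2)@(7, 5): e=[29,2,8] → X
    (4,2)@(9, 5): e=[19,4,16] → X
    (6,2)@(13, 5): e=[-1,8,32] → .
    (2,3)@(5, 7): e=[31,-14,22] → .
    (3,3)@(7, 7): e=[21,-12,30] → .
    (4,3)@(9, 7): e=[11,-10,38] → .
    (5,3)@(11, 7): e=[1,-8,46] → .
    (9,3)@(19, 7): e=[-39,0,78] → .  [on edge]
  covered (6 px):
    . . . . . . . . . . .
    . . . . . X X . . . .
    . . X X X X . . . . .
    . . . . . . . . . . .
    . . . . . . . . . . .
    . . . . . . . . . . .
    . . . . . . . . . . .
T2:
  2·area = 14
  edge (20, 0)→(12, 1): d=(-8,1) inclusive
  edge (12, 1)→(6, 0): d=(-6,-1) inclusive
  edge (6, 0)→(20, 0): d=(14,0) inclusive
  covered (0 px):
    . . . . . . . . . . .
    . . . . . . . . . . .
    . . . . . . . . . . .
    . . . . . . . . . . .
    . . . . . . . . . . .
    . . . . . . . . . . .
    . . . . . . . . . . .
T3:
  2·area = 12
  edge (0, 6)→(6, 8): d=(6,2) inclusive
  edge (6, 8)→(6, 10): d=(0,2) inclusive
  edge (6, 10)→(0, 6): d=(-6,-4) inclusive
    (1,3)@(3, 7): e=[0,6,6] → X  [on edge]
    (2,3)@(5, 7): e=[-4,2,14] → .
    (1,4)@(3, 9): e=[12,6,-6] → .
    (2,4)@(5, 9): e=[8,2,2] → X
    (3,4)@(7, 9): e=[4,-2,10] → .
    (4,4)@(9, 9): e=[0,-6,18] → .  [on edge]
    (2,5)@(5, 11): e=[20,2,-10] → .
    (7,5)@(15, 11): e=[0,-18,30] → .  [on edge]
    (10,6)@(21, 13): e=[0,-30,42] → .  [on edge]
  covered (2 px):
    . . . . . . . . . . .
    . . . . . . . . . . .
    . . . . . . . . . . .
    . X . . . . . . . . .
    . . X . . . . . . . .
    . . . . . . . . . . .
    . . . . . . . . . . .
T4:
  2·area = 68
  edge (6, 10)→(1, 3): d=(-5,-7) inclusive
  edge (1, 3)→(10, 2): d=(9,-1) inclusive
  edge (10, 2)→(6, 10): d=(-4,8) inclusive
    (9,0)@(19, 1): e=[136,0,-68] → .  [on edge]
    (0,1)@(1, 3): e=[0,0,68] → X  [on edge]
    (1,1)@(3, 3): e=[14,2,52] → X
    (2,1)@(5, 3): e=[28,4,36] → X
    (3,1)@(7, 3): e=[42,6,20] → X
    (4,1)@(9, 3): e=[56,8,4] → X
    (5,1)@(11, 3): e=[70,10,-12] → .
    (0,2)@(1, 5): e=[-10,18,60] → .
    (1,2)@(3, 5): e=[4,20,44] → X
    (4,2)@(9, 5): e=[46,26,-4] → .
    (1,3)@(3, 7): e=[-6,38,36] → .
    (2,3)@(5, 7): e=[8,40,20] → X
  covered (10 px):
    . . . . . . . . . . .
    X X X X X . . . . . .
    . X X X . . . . . . .
    . . X X . . . . . . .
    . . . . . . . . . . .
    . . . . . . . . . . .
    . . . . . . . . . . .

Answer: [2,52,14]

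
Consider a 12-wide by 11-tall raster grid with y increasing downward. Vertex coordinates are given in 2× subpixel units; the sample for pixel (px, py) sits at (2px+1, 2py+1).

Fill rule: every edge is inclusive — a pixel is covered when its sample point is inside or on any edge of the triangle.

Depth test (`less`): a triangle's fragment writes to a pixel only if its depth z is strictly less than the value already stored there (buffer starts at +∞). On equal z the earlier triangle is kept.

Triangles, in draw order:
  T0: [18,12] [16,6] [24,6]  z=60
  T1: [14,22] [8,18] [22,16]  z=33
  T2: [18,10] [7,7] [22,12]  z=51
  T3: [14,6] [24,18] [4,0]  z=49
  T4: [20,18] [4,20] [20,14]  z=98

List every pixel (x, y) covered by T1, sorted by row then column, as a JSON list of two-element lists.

T0:
  2·area = 48
  edge (18, 12)→(16, 6): d=(-2,-6) inclusive
  edge (16, 6)→(24, 6): d=(8,0) inclusive
  edge (24, 6)→(18, 12): d=(-6,6) inclusive
    (7,1)@(15, 3): e=[0,-24,72] → ·  [on edge]
    (8,3)@(17, 7): e=[4,8,36] → █
    (9,3)@(19, 7): e=[16,8,24] → █
    (10,3)@(21, 7): e=[28,8,12] → █
    (11,3)@(23, 7): e=[40,8,0] → █  [on edge]
    (8,4)@(17, 9): e=[0,24,24] → █  [on edge]
    (10,4)@(21, 9): e=[24,24,0] → █  [on edge]
    (11,4)@(23, 9): e=[36,24,-12] → ·
    (8,5)@(17, 11): e=[-4,40,12] → ·
    (9,5)@(19, 11): e=[8,40,0] → █  [on edge]
    (10,5)@(21, 11): e=[20,40,-12] → ·
    (8,6)@(17, 13): e=[-8,56,0] → ·  [on edge]
    (7,7)@(15, 15): e=[-24,72,0] → ·  [on edge]
    (9,7)@(19, 15): e=[0,72,-24] → ·  [on edge]
    (6,8)@(13, 17): e=[-40,88,0] → ·  [on edge]
    (5,9)@(11, 19): e=[-56,104,0] → ·  [on edge]
    (4,10)@(9, 21): e=[-72,120,0] → ·  [on edge]
    (10,10)@(21, 21): e=[0,120,-72] → ·  [on edge]
  covered (8 px):
    · · · · · · · · · · · ·
    · · · · · · · · · · · ·
    · · · · · · · · · · · ·
    · · · · · · · · █ █ █ █
    · · · · · · · · █ █ █ ·
    · · · · · · · · · █ · ·
    · · · · · · · · · · · ·
    · · · · · · · · · · · ·
    · · · · · · · · · · · ·
    · · · · · · · · · · · ·
    · · · · · · · · · · · ·
T1:
  2·area = 68
  edge (14, 22)→(8, 18): d=(-6,-4) inclusive
  edge (8, 18)→(22, 16): d=(14,-2) inclusive
  edge (22, 16)→(14, 22): d=(-8,6) inclusive
    (7,8)@(15, 17): e=[34,0,34] → █  [on edge]
    (8,8)@(17, 17): e=[42,4,22] → █
    (9,8)@(19, 17): e=[50,8,10] → █
    (10,8)@(21, 17): e=[58,12,-2] → ·
    (0,9)@(1, 19): e=[-34,0,102] → ·  [on edge]
    (5,9)@(11, 19): e=[6,20,42] → █
    (6,9)@(13, 19): e=[14,24,30] → █
    (9,9)@(19, 19): e=[38,36,-6] → ·
    (5,10)@(11, 21): e=[-6,48,26] → ·
    (6,10)@(13, 21): e=[2,52,14] → █
    (8,10)@(17, 21): e=[18,60,-10] → ·
  covered (9 px):
    · · · · · · · · · · · ·
    · · · · · · · · · · · ·
    · · · · · · · · · · · ·
    · · · · · · · · · · · ·
    · · · · · · · · · · · ·
    · · · · · · · · · · · ·
    · · · · · · · · · · · ·
    · · · · · · · · · · · ·
    · · · · · · · █ █ █ · ·
    · · · · · █ █ █ █ · · ·
    · · · · · · █ █ · · · ·
T2:
  2·area = 10  (B↔C swapped to make it positive)
  edge (18, 10)→(22, 12): d=(4,2) inclusive
  edge (22, 12)→(7, 7): d=(-15,-5) inclusive
  edge (7, 7)→(18, 10): d=(11,3) inclusive
    (0,2)@(1, 5): e=[14,0,-4] → ·  [on edge]
    (3,3)@(7, 7): e=[10,0,0] → █  [on edge]
    (4,3)@(9, 7): e=[6,10,-6] → ·
    (3,4)@(7, 9): e=[18,-30,22] → ·
    (6,4)@(13, 9): e=[6,0,4] → █  [on edge]
    (7,4)@(15, 9): e=[2,10,-2] → ·
    (6,5)@(13, 11): e=[14,-30,26] → ·
    (9,5)@(19, 11): e=[2,0,8] → █  [on edge]
    (10,5)@(21, 11): e=[-2,10,2] → ·
    (9,6)@(19, 13): e=[10,-30,30] → ·
  covered (3 px):
    · · · · · · · · · · · ·
    · · · · · · · · · · · ·
    · · · · · · · · · · · ·
    · · · █ · · · · · · · ·
    · · · · · · █ · · · · ·
    · · · · · · · · · █ · ·
    · · · · · · · · · · · ·
    · · · · · · · · · · · ·
    · · · · · · · · · · · ·
    · · · · · · · · · · · ·
    · · · · · · · · · · · ·
T3:
  2·area = 60
  edge (14, 6)→(24, 18): d=(10,12) inclusive
  edge (24, 18)→(4, 0): d=(-20,-18) inclusive
  edge (4, 0)→(14, 6): d=(10,6) inclusive
    (4,1)@(9, 3): e=[30,30,0] → █  [on edge]
    (5,1)@(11, 3): e=[6,66,-12] → ·
    (4,2)@(9, 5): e=[50,-10,20] → ·
    (5,2)@(11, 5): e=[26,26,8] → █
    (6,2)@(13, 5): e=[2,62,-4] → ·
    (5,3)@(11, 7): e=[46,-14,28] → ·
    (6,3)@(13, 7): e=[22,22,16] → █
    (7,3)@(15, 7): e=[-2,58,4] → ·
    (6,4)@(13, 9): e=[42,-18,36] → ·
    (7,4)@(15, 9): e=[18,18,24] → █
    (8,4)@(17, 9): e=[-6,54,12] → ·
    (9,4)@(19, 9): e=[-30,90,0] → ·  [on edge]
  covered (8 px):
    · · · · · · · · · · · ·
    · · · · █ · · · · · · ·
    · · · · · █ · · · · · ·
    · · · · · · █ · · · · ·
    · · · · · · · █ · · · ·
    · · · · · · · · █ · · ·
    · · · · · · · · · █ · ·
    · · · · · · · · · · █ ·
    · · · · · · · · · · · █
    · · · · · · · · · · · ·
    · · · · · · · · · · · ·
T4:
  2·area = 64
  edge (20, 18)→(4, 20): d=(-16,2) inclusive
  edge (4, 20)→(20, 14): d=(16,-6) inclusive
  edge (20, 14)→(20, 18): d=(0,4) inclusive
    (9,7)@(19, 15): e=[50,10,4] → █
    (10,7)@(21, 15): e=[46,22,-4] → ·
    (6,8)@(13, 17): e=[30,6,28] → █
    (7,8)@(15, 17): e=[26,18,20] → █
    (8,8)@(17, 17): e=[22,30,12] → █
    (10,8)@(21, 17): e=[14,54,-4] → ·
    (3,9)@(7, 19): e=[10,2,52] → █
    (4,9)@(9, 19): e=[6,14,44] → █
    (5,9)@(11, 19): e=[2,26,36] → █
    (6,9)@(13, 19): e=[-2,38,28] → ·
    (7,9)@(15, 19): e=[-6,50,20] → ·
    (8,9)@(17, 19): e=[-10,62,12] → ·
  covered (8 px):
    · · · · · · · · · · · ·
    · · · · · · · · · · · ·
    · · · · · · · · · · · ·
    · · · · · · · · · · · ·
    · · · · · · · · · · · ·
    · · · · · · · · · · · ·
    · · · · · · · · · · · ·
    · · · · · · · · · █ · ·
    · · · · · · █ █ █ █ · ·
    · · · █ █ █ · · · · · ·
    · · · · · · · · · · · ·

Result: [[7,8],[8,8],[9,8],[5,9],[6,9],[7,9],[8,9],[6,10],[7,10]]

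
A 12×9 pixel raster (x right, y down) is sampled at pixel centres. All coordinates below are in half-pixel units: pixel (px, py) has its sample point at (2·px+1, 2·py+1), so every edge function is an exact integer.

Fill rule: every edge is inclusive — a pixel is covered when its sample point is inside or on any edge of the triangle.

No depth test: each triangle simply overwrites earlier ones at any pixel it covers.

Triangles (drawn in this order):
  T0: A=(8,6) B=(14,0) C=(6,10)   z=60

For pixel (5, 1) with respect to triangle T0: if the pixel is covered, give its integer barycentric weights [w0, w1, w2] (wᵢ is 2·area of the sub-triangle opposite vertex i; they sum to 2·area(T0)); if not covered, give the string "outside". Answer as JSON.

T0:
  2·area = 12
  edge (8, 6)→(14, 0): d=(6,-6) inclusive
  edge (14, 0)→(6, 10): d=(-8,10) inclusive
  edge (6, 10)→(8, 6): d=(2,-4) inclusive
    (6,0)@(13, 1): e=[0,2,10] → #  [on edge]
    (7,0)@(15, 1): e=[12,-18,18] → ·
    (5,1)@(11, 3): e=[0,6,6] → #  [on edge]
    (6,1)@(13, 3): e=[12,-14,14] → ·
    (4,2)@(9, 5): e=[0,10,2] → #  [on edge]
    (5,2)@(11, 5): e=[12,-10,10] → ·
    (3,3)@(7, 7): e=[0,14,-2] → ·  [on edge]
    (4,3)@(9, 7): e=[12,-6,6] → ·
    (2,4)@(5, 9): e=[0,18,-6] → ·  [on edge]
    (1,5)@(3, 11): e=[0,22,-10] → ·  [on edge]
    (0,6)@(1, 13): e=[0,26,-14] → ·  [on edge]
  covered (3 px):
    · · · · · · # · · · · ·
    · · · · · # · · · · · ·
    · · · · # · · · · · · ·
    · · · · · · · · · · · ·
    · · · · · · · · · · · ·
    · · · · · · · · · · · ·
    · · · · · · · · · · · ·
    · · · · · · · · · · · ·
    · · · · · · · · · · · ·

Result: [6,6,0]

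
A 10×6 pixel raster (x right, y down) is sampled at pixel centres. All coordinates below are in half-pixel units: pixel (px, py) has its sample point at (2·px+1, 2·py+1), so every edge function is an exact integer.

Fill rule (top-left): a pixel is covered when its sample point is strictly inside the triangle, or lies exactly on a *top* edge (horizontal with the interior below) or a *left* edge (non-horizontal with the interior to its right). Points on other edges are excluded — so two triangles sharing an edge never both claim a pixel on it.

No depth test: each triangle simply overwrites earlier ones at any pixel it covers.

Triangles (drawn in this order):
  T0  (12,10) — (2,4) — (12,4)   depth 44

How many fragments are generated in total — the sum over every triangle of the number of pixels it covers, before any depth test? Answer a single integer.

T0:
  2·area = 60
  edge (12, 10)→(2, 4): d=(-10,-6) top-left  bias=+0
  edge (2, 4)→(12, 4): d=(10,0) top-left  bias=+0
  edge (12, 4)→(12, 10): d=(0,6) right/bottom  bias=-1
    (2,2)@(5, 5): e=[8,10,42] → █
    (3,2)@(7, 5): e=[20,10,30] → █
    (4,2)@(9, 5): e=[32,10,18] → █
    (5,2)@(11, 5): e=[44,10,6] → █
    (6,2)@(13, 5): e=[56,10,-6] → ·
    (2,3)@(5, 7): e=[-12,30,42] → ·
    (3,3)@(7, 7): e=[0,30,30] → █  [on edge]
    (6,3)@(13, 7): e=[36,30,-6] → ·
    (3,4)@(7, 9): e=[-20,50,30] → ·
    (4,4)@(9, 9): e=[-8,50,18] → ·
    (5,4)@(11, 9): e=[4,50,6] → █
    (6,4)@(13, 9): e=[16,50,-6] → ·
  covered (8 px):
    · · · · · · · · · ·
    · · · · · · · · · ·
    · · █ █ █ █ · · · ·
    · · · █ █ █ · · · ·
    · · · · · █ · · · ·
    · · · · · · · · · ·

Answer: 8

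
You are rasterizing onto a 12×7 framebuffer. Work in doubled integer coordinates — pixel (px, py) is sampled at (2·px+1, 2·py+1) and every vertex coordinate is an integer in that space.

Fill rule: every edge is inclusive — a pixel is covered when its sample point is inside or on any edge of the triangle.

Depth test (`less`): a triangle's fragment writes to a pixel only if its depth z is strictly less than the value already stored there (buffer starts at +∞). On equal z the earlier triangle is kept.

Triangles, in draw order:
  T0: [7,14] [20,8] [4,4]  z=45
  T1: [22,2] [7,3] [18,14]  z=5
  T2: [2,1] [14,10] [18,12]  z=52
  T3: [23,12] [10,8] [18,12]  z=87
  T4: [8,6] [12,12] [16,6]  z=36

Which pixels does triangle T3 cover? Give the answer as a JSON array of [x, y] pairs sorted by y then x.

T0:
  2·area = 148  (B↔C swapped to make it positive)
  edge (7, 14)→(4, 4): d=(-3,-10) inclusive
  edge (4, 4)→(20, 8): d=(16,4) inclusive
  edge (20, 8)→(7, 14): d=(-13,6) inclusive
    (2,2)@(5, 5): e=[7,12,129] → X
    (3,2)@(7, 5): e=[27,4,117] → X
    (4,2)@(9, 5): e=[47,-4,105] → .
    (2,3)@(5, 7): e=[1,44,103] → X
    (4,3)@(9, 7): e=[41,28,79] → X
    (5,3)@(11, 7): e=[61,20,67] → X
    (6,3)@(13, 7): e=[81,12,55] → X
    (7,3)@(15, 7): e=[101,4,43] → X
    (8,3)@(17, 7): e=[121,-4,31] → .
    (2,4)@(5, 9): e=[-5,76,77] → .
    (3,4)@(7, 9): e=[15,68,65] → X
    (8,4)@(17, 9): e=[115,28,5] → X
  covered (20 px):
    . . . . . . . . . . . .
    . . . . . . . . . . . .
    . . X X . . . . . . . .
    . . X X X X X X . . . .
    . . . X X X X X X . . .
    . . . X X X X . . . . .
    . . . X X . . . . . . .
T1:
  2·area = 176  (B↔C swapped to make it positive)
  edge (22, 2)→(18, 14): d=(-4,12) inclusive
  edge (18, 14)→(7, 3): d=(-11,-11) inclusive
  edge (7, 3)→(22, 2): d=(15,-1) inclusive
    (2,0)@(5, 1): e=[208,0,-32] → .  [on edge]
    (3,1)@(7, 3): e=[176,0,0] → X  [on edge]
    (4,1)@(9, 3): e=[152,22,2] → X
    (5,1)@(11, 3): e=[128,44,4] → X
    (6,1)@(13, 3): e=[104,66,6] → X
    (7,1)@(15, 3): e=[80,88,8] → X
    (8,1)@(17, 3): e=[56,110,10] → X
    (9,1)@(19, 3): e=[32,132,12] → X
    (10,1)@(21, 3): e=[8,154,14] → X
    (11,1)@(23, 3): e=[-16,176,16] → .
    (3,2)@(7, 5): e=[168,-22,30] → .
    (4,2)@(9, 5): e=[144,0,32] → X  [on edge]
    (10,2)@(21, 5): e=[0,132,44] → X  [on edge]
    (5,3)@(11, 7): e=[112,0,64] → X  [on edge]
    (6,4)@(13, 9): e=[80,0,96] → X  [on edge]
    (7,5)@(15, 11): e=[48,0,128] → X  [on edge]
    (9,5)@(19, 11): e=[0,44,132] → X  [on edge]
    (8,6)@(17, 13): e=[16,0,160] → X  [on edge]
  covered (28 px):
    . . . . . . . . . . . .
    . . . X X X X X X X X .
    . . . . X X X X X X X .
    . . . . . X X X X X . .
    . . . . . . X X X X . .
    . . . . . . . X X X . .
    . . . . . . . . X . . .
T2:
  2·area = 12  (B↔C swapped to make it positive)
  edge (2, 1)→(18, 12): d=(16,11) inclusive
  edge (18, 12)→(14, 10): d=(-4,-2) inclusive
  edge (14, 10)→(2, 1): d=(-12,-9) inclusive
    (6,4)@(13, 9): e=[7,2,3] → X
    (7,4)@(15, 9): e=[-15,6,21] → .
    (6,5)@(13, 11): e=[39,-6,-21] → .
  covered (1 px):
    . . . . . . . . . . . .
    . . . . . . . . . . . .
    . . . . . . . . . . . .
    . . . . . . . . . . . .
    . . . . . . X . . . . .
    . . . . . . . . . . . .
    . . . . . . . . . . . .
T3:
  2·area = 20  (B↔C swapped to make it positive)
  edge (23, 12)→(18, 12): d=(-5,0) inclusive
  edge (18, 12)→(10, 8): d=(-8,-4) inclusive
  edge (10, 8)→(23, 12): d=(13,4) inclusive
    (6,4)@(13, 9): e=[15,4,1] → X
    (7,4)@(15, 9): e=[15,12,-7] → .
    (6,5)@(13, 11): e=[5,-12,27] → .
    (8,5)@(17, 11): e=[5,4,11] → X
    (9,5)@(19, 11): e=[5,12,3] → X
    (10,5)@(21, 11): e=[5,20,-5] → .
    (8,6)@(17, 13): e=[-5,-12,37] → .
    (9,6)@(19, 13): e=[-5,-4,29] → .
  covered (3 px):
    . . . . . . . . . . . .
    . . . . . . . . . . . .
    . . . . . . . . . . . .
    . . . . . . . . . . . .
    . . . . . . X . . . . .
    . . . . . . . . X X . .
    . . . . . . . . . . . .
T4:
  2·area = 48  (B↔C swapped to make it positive)
  edge (8, 6)→(16, 6): d=(8,0) inclusive
  edge (16, 6)→(12, 12): d=(-4,6) inclusive
  edge (12, 12)→(8, 6): d=(-4,-6) inclusive
    (4,3)@(9, 7): e=[8,38,2] → X
    (5,3)@(11, 7): e=[8,26,14] → X
    (6,3)@(13, 7): e=[8,14,26] → X
    (7,3)@(15, 7): e=[8,2,38] → X
    (8,3)@(17, 7): e=[8,-10,50] → .
    (4,4)@(9, 9): e=[24,30,-6] → .
    (5,4)@(11, 9): e=[24,18,6] → X
    (7,4)@(15, 9): e=[24,-6,30] → .
    (5,5)@(11, 11): e=[40,10,-2] → .
    (6,5)@(13, 11): e=[40,-2,10] → .
  covered (6 px):
    . . . . . . . . . . . .
    . . . . . . . . . . . .
    . . . . . . . . . . . .
    . . . . X X X X . . . .
    . . . . . X X . . . . .
    . . . . . . . . . . . .
    . . . . . . . . . . . .

Result: [[6,4],[8,5],[9,5]]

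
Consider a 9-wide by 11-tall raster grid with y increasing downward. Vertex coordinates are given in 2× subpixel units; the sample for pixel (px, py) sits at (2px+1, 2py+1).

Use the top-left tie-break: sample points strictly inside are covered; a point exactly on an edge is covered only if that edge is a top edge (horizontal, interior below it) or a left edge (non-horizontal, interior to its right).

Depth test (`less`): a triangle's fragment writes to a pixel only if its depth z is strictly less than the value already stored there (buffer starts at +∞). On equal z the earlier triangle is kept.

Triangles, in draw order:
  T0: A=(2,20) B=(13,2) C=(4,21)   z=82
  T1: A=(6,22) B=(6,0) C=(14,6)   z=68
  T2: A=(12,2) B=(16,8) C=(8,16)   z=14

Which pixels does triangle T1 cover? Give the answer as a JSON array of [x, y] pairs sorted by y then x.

T0:
  2·area = 47
  edge (2, 20)→(13, 2): d=(11,-18) top-left  bias=+0
  edge (13, 2)→(4, 21): d=(-9,19) right/bottom  bias=-1
  edge (4, 21)→(2, 20): d=(-2,-1) top-left  bias=+0
    (4,4)@(9, 9): e=[5,13,29] → █
    (5,4)@(11, 9): e=[41,-25,31] → ·
    (4,5)@(9, 11): e=[27,-5,25] → ·
    (3,6)@(7, 13): e=[13,15,19] → █
    (4,6)@(9, 13): e=[49,-23,21] → ·
    (3,7)@(7, 15): e=[35,-3,15] → ·
    (2,8)@(5, 17): e=[21,17,9] → █
    (3,8)@(7, 17): e=[57,-21,11] → ·
    (1,9)@(3, 19): e=[7,37,3] → █
    (2,9)@(5, 19): e=[43,-1,5] → ·
    (1,10)@(3, 21): e=[29,19,-1] → ·
  covered (4 px):
    · · · · · · · · ·
    · · · · · · · · ·
    · · · · · · · · ·
    · · · · · · · · ·
    · · · · █ · · · ·
    · · · · · · · · ·
    · · · █ · · · · ·
    · · · · · · · · ·
    · · █ · · · · · ·
    · █ · · · · · · ·
    · · · · · · · · ·
T1:
  2·area = 176
  edge (6, 22)→(6, 0): d=(0,-22) top-left  bias=+0
  edge (6, 0)→(14, 6): d=(8,6) right/bottom  bias=-1
  edge (14, 6)→(6, 22): d=(-8,16) right/bottom  bias=-1
    (3,0)@(7, 1): e=[22,2,152] → █
    (4,0)@(9, 1): e=[66,-10,120] → ·
    (3,1)@(7, 3): e=[22,18,136] → █
    (4,1)@(9, 3): e=[66,6,104] → █
    (5,1)@(11, 3): e=[110,-6,72] → ·
    (3,2)@(7, 5): e=[22,34,120] → █
    (5,2)@(11, 5): e=[110,10,56] → █
    (6,2)@(13, 5): e=[154,-2,24] → ·
    (3,3)@(7, 7): e=[22,50,104] → █
    (6,3)@(13, 7): e=[154,14,8] → █
    (7,3)@(15, 7): e=[198,2,-24] → ·
    (3,4)@(7, 9): e=[22,66,88] → █
  covered (22 px):
    · · · █ · · · · ·
    · · · █ █ · · · ·
    · · · █ █ █ · · ·
    · · · █ █ █ █ · ·
    · · · █ █ █ · · ·
    · · · █ █ █ · · ·
    · · · █ █ · · · ·
    · · · █ █ · · · ·
    · · · █ · · · · ·
    · · · █ · · · · ·
    · · · · · · · · ·
T2:
  2·area = 80
  edge (12, 2)→(16, 8): d=(4,6) right/bottom  bias=-1
  edge (16, 8)→(8, 16): d=(-8,8) right/bottom  bias=-1
  edge (8, 16)→(12, 2): d=(4,-14) top-left  bias=+0
    (6,2)@(13, 5): e=[6,48,26] → █
    (7,2)@(15, 5): e=[-6,32,54] → ·
    (5,3)@(11, 7): e=[26,48,6] → █
    (7,3)@(15, 7): e=[2,16,62] → █
    (8,3)@(17, 7): e=[-10,0,90] → ·  [on edge]
    (5,4)@(11, 9): e=[34,32,14] → █
    (7,4)@(15, 9): e=[10,0,70] → ·  [on edge]
    (5,5)@(11, 11): e=[42,16,22] → █
    (6,5)@(13, 11): e=[30,0,50] → ·  [on edge]
    (4,6)@(9, 13): e=[62,16,2] → █
    (5,6)@(11, 13): e=[50,0,30] → ·  [on edge]
    (4,7)@(9, 15): e=[70,0,10] → ·  [on edge]
    (3,8)@(7, 17): e=[90,0,-10] → ·  [on edge]
    (2,9)@(5, 19): e=[110,0,-30] → ·  [on edge]
    (1,10)@(3, 21): e=[130,0,-50] → ·  [on edge]
  covered (8 px):
    · · · · · · · · ·
    · · · · · · · · ·
    · · · · · · █ · ·
    · · · · · █ █ █ ·
    · · · · · █ █ · ·
    · · · · · █ · · ·
    · · · · █ · · · ·
    · · · · · · · · ·
    · · · · · · · · ·
    · · · · · · · · ·
    · · · · · · · · ·

Final: [[3,0],[3,1],[4,1],[3,2],[4,2],[5,2],[3,3],[4,3],[5,3],[6,3],[3,4],[4,4],[5,4],[3,5],[4,5],[5,5],[3,6],[4,6],[3,7],[4,7],[3,8],[3,9]]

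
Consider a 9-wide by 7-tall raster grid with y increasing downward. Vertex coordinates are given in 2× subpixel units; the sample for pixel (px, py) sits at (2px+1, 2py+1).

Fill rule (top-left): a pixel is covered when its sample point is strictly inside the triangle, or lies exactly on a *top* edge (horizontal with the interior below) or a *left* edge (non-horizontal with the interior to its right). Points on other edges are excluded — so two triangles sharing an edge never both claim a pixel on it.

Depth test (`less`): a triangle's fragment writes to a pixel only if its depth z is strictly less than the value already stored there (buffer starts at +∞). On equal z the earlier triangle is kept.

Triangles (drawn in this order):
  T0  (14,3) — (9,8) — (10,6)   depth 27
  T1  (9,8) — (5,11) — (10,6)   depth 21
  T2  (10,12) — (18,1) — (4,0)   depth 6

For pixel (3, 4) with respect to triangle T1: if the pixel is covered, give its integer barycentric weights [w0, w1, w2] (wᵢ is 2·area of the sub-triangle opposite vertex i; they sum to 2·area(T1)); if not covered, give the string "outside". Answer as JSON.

T0:
  2·area = 5
  edge (14, 3)→(9, 8): d=(-5,5) right/bottom  bias=-1
  edge (9, 8)→(10, 6): d=(1,-2) top-left  bias=+0
  edge (10, 6)→(14, 3): d=(4,-3) top-left  bias=+0
  covered (0 px):
    . . . . . . . . .
    . . . . . . . . .
    . . . . . . . . .
    . . . . . . . . .
    . . . . . . . . .
    . . . . . . . . .
    . . . . . . . . .
T1:
  2·area = 5
  edge (9, 8)→(5, 11): d=(-4,3) right/bottom  bias=-1
  edge (5, 11)→(10, 6): d=(5,-5) top-left  bias=+0
  edge (10, 6)→(9, 8): d=(-1,2) right/bottom  bias=-1
    (7,0)@(15, 1): e=[10,0,-5] → .  [on edge]
    (6,1)@(13, 3): e=[8,0,-3] → .  [on edge]
    (5,2)@(11, 5): e=[6,0,-1] → .  [on edge]
    (6,2)@(13, 5): e=[0,10,-5] → .  [on edge]
    (4,3)@(9, 7): e=[4,0,1] → X  [on edge]
    (5,3)@(11, 7): e=[-2,10,-3] → .
    (3,4)@(7, 9): e=[2,0,3] → X  [on edge]
    (4,4)@(9, 9): e=[-4,10,-1] → .
    (2,5)@(5, 11): e=[0,0,5] → .  [on edge]
    (3,5)@(7, 11): e=[-6,10,1] → .
    (1,6)@(3, 13): e=[-2,0,7] → .  [on edge]
  covered (2 px):
    . . . . . . . . .
    . . . . . . . . .
    . . . . . . . . .
    . . . . X . . . .
    . . . X . . . . .
    . . . . . . . . .
    . . . . . . . . .
T2:
  2·area = 162  (B↔C swapped to make it positive)
  edge (10, 12)→(4, 0): d=(-6,-12) top-left  bias=+0
  edge (4, 0)→(18, 1): d=(14,1) right/bottom  bias=-1
  edge (18, 1)→(10, 12): d=(-8,11) right/bottom  bias=-1
    (2,0)@(5, 1): e=[6,13,143] → X
    (3,0)@(7, 1): e=[30,11,121] → X
    (4,0)@(9, 1): e=[54,9,99] → X
    (5,0)@(11, 1): e=[78,7,77] → X
    (6,0)@(13, 1): e=[102,5,55] → X
    (7,0)@(15, 1): e=[126,3,33] → X
    (8,0)@(17, 1): e=[150,1,11] → X
    (2,1)@(5, 3): e=[-6,41,127] → .
    (3,1)@(7, 3): e=[18,39,105] → X
    (8,1)@(17, 3): e=[138,29,-5] → .
    (3,2)@(7, 5): e=[6,67,89] → X
    (8,2)@(17, 5): e=[126,57,-21] → .
  covered (22 px):
    . . X X X X X X X
    . . . X X X X X .
    . . . X X X X X .
    . . . . X X X . .
    . . . . X X . . .
    . . . . . . . . .
    . . . . . . . . .

Result: [0,3,2]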